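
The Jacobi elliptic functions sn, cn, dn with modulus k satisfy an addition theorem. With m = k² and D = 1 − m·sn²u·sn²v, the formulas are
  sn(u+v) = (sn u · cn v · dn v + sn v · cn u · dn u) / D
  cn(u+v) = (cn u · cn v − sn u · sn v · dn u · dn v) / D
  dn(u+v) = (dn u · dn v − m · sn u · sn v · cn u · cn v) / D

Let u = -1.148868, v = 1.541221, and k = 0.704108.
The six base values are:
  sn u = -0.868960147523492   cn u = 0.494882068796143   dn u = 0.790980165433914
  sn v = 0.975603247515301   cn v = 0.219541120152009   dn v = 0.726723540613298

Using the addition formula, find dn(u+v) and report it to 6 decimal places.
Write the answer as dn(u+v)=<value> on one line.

m = k² = 0.495768075664
D = 1 − m·sn²u·sn²v = 0.643692675215391
dn(u+v) = (dn u·dn v − m·sn u·sn v·cn u·cn v)/D = 0.6204874118283655/0.643692675215391 = 0.9639497787057144

dn(u+v)=0.963950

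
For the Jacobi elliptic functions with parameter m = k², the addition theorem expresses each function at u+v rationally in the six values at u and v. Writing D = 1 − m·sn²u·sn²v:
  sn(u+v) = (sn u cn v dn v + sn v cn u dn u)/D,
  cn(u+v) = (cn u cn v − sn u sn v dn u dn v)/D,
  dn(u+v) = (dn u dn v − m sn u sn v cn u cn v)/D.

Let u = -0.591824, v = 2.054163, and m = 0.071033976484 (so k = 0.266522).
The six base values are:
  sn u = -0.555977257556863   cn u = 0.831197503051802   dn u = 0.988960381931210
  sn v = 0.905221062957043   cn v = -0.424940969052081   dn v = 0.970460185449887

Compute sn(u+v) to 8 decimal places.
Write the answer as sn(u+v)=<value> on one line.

m = k² = 0.071033976484
D = 1 − m·sn²u·sn²v = 0.9820075840532227
sn(u+v) = (sn u·cn v·dn v + sn v·cn u·dn u)/D = 0.9733895969822474/0.9820075840532227 = 0.9912241135293429

sn(u+v)=0.99122411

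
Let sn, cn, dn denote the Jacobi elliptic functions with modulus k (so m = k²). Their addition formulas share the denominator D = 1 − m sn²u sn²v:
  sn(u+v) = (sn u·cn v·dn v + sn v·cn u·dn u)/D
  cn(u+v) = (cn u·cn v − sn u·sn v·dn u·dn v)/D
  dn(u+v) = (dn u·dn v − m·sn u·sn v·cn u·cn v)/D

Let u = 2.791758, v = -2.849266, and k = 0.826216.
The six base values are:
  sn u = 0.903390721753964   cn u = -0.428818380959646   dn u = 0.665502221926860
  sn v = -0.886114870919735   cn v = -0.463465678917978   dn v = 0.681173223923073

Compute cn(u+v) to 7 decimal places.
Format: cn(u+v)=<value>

cn(u+v)=0.9983481

m = k² = 0.682632878656
D = 1 − m·sn²u·sn²v = 0.5625599890817565
cn(u+v) = (cn u·cn v − sn u·sn v·dn u·dn v)/D = 0.5616307036215247/0.5625599890817565 = 0.9983481131287906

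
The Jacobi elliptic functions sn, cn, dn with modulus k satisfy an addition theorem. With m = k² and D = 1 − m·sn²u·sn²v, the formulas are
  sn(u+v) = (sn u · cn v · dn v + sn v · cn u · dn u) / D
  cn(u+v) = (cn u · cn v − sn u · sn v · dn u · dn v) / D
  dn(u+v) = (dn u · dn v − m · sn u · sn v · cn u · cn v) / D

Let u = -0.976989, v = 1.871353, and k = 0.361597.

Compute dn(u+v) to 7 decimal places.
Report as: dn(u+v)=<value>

sn u = -0.81933069516065, cn u = 0.5733212118590817, dn u = 0.9551049972524136
sn v = 0.9739467588332514, cn v = -0.2267767866387662, dn v = 0.9359337079793891
m = k² = 0.130752390409
D = 1 − m·sn²u·sn²v = 0.9167395945235745
dn(u+v) = (dn u·dn v − m·sn u·sn v·cn u·cn v)/D = 0.8803493091219488/0.9167395945235745 = 0.960304664902646

dn(u+v)=0.9603047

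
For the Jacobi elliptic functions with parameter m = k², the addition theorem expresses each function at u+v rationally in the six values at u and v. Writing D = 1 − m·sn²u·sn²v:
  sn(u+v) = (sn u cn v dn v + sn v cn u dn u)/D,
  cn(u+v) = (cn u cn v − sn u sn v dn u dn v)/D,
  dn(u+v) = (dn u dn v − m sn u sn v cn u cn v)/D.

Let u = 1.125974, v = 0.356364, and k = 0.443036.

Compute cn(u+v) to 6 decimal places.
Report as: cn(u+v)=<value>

sn u = 0.8865484784757377, cn u = 0.4626357047530535, dn u = 0.9196355014557576
sn v = 0.347517471866342, cn v = 0.9376735075428047, dn v = 0.9880766525970684
m = k² = 0.196280897296
D = 1 − m·sn²u·sn²v = 0.9813689942191291
cn(u+v) = (cn u·cn v − sn u·sn v·dn u·dn v)/D = 0.1538480035982295/0.9813689942191291 = 0.1567687633341684

cn(u+v)=0.156769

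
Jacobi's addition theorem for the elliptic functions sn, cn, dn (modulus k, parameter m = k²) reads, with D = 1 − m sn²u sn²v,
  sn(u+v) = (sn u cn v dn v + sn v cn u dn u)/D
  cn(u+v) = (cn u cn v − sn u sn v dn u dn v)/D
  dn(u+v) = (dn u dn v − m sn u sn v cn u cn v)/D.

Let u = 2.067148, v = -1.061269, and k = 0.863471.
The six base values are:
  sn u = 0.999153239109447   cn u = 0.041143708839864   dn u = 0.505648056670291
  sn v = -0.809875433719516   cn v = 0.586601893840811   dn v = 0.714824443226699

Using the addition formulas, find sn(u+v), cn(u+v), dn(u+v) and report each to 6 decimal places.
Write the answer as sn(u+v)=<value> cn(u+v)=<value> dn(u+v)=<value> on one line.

sn(u+v)=0.785682 cn(u+v)=0.618631 dn(u+v)=0.734680

m = k² = 0.745582167841
D = 1 − m·sn²u·sn²v = 0.5118018102092967
sn(u+v) = (sn u·cn v·dn v + sn v·cn u·dn u)/D = 0.4021134706158999/0.5118018102092967 = 0.7856820014987037
cn(u+v) = (cn u·cn v − sn u·sn v·dn u·dn v)/D = 0.3166162498715894/0.5118018102092967 = 0.6186305783914912
dn(u+v) = (dn u·dn v − m·sn u·sn v·cn u·cn v)/D = 0.376010642058214/0.5118018102092967 = 0.734680172202689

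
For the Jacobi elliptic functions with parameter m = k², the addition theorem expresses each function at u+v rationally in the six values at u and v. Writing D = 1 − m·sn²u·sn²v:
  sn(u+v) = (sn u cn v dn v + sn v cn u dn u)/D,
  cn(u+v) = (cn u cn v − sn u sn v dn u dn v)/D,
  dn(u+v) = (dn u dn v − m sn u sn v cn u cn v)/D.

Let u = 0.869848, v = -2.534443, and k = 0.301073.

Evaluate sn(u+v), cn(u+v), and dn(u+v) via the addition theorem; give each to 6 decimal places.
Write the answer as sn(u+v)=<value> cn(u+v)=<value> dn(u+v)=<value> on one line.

sn u = 0.7587017831011604, cn u = 0.6514381047491156, dn u = 0.9735616015897074
sn v = -0.6271226882558324, cn v = -0.7789204926529909, dn v = 0.9820136932556234
m = k² = 0.090644951329
D = 1 − m·sn²u·sn²v = 0.979479362156991
sn(u+v) = (sn u·cn v·dn v + sn v·cn u·dn u)/D = -0.9780697222199331/0.979479362156991 = -0.9985608273216154
cn(u+v) = (cn u·cn v − sn u·sn v·dn u·dn v)/D = -0.05253036615224476/0.979479362156991 = -0.05363090656301669
dn(u+v) = (dn u·dn v − m·sn u·sn v·cn u·cn v)/D = 0.9341664803277572/0.979479362156991 = 0.9537377880740166

sn(u+v)=-0.998561 cn(u+v)=-0.053631 dn(u+v)=0.953738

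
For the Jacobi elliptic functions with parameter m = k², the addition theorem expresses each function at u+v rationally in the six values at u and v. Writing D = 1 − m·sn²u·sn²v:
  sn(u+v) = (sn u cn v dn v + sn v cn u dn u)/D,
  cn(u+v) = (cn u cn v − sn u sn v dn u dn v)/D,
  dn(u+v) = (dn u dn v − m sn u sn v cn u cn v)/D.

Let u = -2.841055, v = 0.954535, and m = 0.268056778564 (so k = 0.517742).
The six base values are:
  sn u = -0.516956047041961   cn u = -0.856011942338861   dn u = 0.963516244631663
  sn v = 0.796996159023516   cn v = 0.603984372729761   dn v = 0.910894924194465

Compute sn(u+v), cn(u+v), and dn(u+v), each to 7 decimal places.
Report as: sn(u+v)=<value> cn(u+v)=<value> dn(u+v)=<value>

m = k² = 0.268056778564
D = 1 − m·sn²u·sn²v = 0.9544963231568656
sn(u+v) = (sn u·cn v·dn v + sn v·cn u·dn u)/D = -0.9417594127915163/0.9544963231568656 = -0.9866558832586975
cn(u+v) = (cn u·cn v − sn u·sn v·dn u·dn v)/D = -0.1554105509241696/0.9544963231568656 = -0.1628194338247114
dn(u+v) = (dn u·dn v − m·sn u·sn v·cn u·cn v)/D = 0.8205612599038614/0.9544963231568656 = 0.8596798541768791

sn(u+v)=-0.9866559 cn(u+v)=-0.1628194 dn(u+v)=0.8596799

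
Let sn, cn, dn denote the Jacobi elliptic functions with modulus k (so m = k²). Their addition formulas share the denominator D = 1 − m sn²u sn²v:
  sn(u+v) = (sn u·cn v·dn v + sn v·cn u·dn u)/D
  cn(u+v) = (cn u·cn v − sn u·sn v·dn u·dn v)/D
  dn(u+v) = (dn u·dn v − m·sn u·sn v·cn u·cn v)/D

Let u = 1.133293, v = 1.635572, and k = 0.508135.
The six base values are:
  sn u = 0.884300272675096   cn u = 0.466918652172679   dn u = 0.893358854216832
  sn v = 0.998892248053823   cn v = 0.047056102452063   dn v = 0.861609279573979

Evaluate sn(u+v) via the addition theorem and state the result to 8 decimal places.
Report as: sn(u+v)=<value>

m = k² = 0.258201178225
D = 1 − m·sn²u·sn²v = 0.7985371269379504
sn(u+v) = (sn u·cn v·dn v + sn v·cn u·dn u)/D = 0.4525168878116167/0.7985371269379504 = 0.5666823401772515

sn(u+v)=0.56668234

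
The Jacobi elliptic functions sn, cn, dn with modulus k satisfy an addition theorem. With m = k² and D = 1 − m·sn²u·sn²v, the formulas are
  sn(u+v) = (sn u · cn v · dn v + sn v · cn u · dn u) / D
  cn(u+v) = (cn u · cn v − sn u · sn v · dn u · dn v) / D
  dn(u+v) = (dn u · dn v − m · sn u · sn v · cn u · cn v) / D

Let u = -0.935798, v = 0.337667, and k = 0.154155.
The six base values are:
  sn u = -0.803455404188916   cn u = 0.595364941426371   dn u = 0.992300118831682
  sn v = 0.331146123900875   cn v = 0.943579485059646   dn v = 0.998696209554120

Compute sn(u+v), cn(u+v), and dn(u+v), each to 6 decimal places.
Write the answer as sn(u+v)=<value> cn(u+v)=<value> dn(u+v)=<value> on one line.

m = k² = 0.023763764025
D = 1 − m·sn²u·sn²v = 0.9983177980365057
sn(u+v) = (sn u·cn v·dn v + sn v·cn u·dn u)/D = -0.5615008620929854/0.9983177980365057 = -0.5624470115601935
cn(u+v) = (cn u·cn v − sn u·sn v·dn u·dn v)/D = 0.8254424315149371/0.9983177980365057 = 0.8268333321697956
dn(u+v) = (dn u·dn v − m·sn u·sn v·cn u·cn v)/D = 0.9945582486107818/0.9983177980365057 = 0.9962341155961377

sn(u+v)=-0.562447 cn(u+v)=0.826833 dn(u+v)=0.996234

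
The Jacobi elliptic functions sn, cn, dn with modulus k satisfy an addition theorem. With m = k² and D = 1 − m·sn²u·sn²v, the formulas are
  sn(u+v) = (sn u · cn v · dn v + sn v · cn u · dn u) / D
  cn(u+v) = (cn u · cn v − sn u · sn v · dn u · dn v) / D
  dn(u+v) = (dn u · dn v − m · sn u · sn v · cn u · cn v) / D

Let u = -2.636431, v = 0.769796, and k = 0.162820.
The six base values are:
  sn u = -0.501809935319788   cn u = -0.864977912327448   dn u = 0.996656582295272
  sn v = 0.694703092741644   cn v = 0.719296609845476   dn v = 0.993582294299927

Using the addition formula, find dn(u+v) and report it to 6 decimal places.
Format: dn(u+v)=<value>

dn(u+v)=0.987692

m = k² = 0.0265103524
D = 1 − m·sn²u·sn²v = 0.9967782452556856
dn(u+v) = (dn u·dn v − m·sn u·sn v·cn u·cn v)/D = 0.9845103445868825/0.9967782452556856 = 0.9876924474152661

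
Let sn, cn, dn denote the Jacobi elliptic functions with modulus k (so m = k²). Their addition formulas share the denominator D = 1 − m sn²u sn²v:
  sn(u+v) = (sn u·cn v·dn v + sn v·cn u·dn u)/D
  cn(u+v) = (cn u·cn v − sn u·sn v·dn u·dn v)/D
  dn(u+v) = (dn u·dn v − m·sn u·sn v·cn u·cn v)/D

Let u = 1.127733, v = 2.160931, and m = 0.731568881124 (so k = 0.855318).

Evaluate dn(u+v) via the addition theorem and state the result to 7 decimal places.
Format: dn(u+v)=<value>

sn u = 0.8377927773254484, cn u = 0.5459883352795293, dn u = 0.6975056909502044
sn v = 0.9998240483042353, cn v = -0.01875826304672522, dn v = 0.5183517510318302
m = k² = 0.731568881124
D = 1 − m·sn²u·sn²v = 0.4866948704093408
dn(u+v) = (dn u·dn v − m·sn u·sn v·cn u·cn v)/D = 0.3678294185882203/0.4866948704093408 = 0.7557700747469411

dn(u+v)=0.7557701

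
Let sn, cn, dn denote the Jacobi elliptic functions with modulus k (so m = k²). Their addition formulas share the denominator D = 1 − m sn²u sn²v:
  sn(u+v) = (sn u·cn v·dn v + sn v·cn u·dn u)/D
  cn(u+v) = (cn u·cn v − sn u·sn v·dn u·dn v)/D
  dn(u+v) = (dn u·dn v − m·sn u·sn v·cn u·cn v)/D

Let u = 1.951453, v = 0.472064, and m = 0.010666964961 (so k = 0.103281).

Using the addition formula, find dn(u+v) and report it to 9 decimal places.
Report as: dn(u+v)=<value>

sn u = 0.9306829452273173, cn u = -0.365826810749303, dn u = 0.9953695730821696
sn v = 0.4545662251059081, cn v = 0.8907129430927592, dn v = 0.9988973321607674
m = k² = 0.010666964961
D = 1 − m·sn²u·sn²v = 0.9980908559099649
dn(u+v) = (dn u·dn v − m·sn u·sn v·cn u·cn v)/D = 0.9957424706150756/0.9980908559099649 = 0.9976471227233634

dn(u+v)=0.997647123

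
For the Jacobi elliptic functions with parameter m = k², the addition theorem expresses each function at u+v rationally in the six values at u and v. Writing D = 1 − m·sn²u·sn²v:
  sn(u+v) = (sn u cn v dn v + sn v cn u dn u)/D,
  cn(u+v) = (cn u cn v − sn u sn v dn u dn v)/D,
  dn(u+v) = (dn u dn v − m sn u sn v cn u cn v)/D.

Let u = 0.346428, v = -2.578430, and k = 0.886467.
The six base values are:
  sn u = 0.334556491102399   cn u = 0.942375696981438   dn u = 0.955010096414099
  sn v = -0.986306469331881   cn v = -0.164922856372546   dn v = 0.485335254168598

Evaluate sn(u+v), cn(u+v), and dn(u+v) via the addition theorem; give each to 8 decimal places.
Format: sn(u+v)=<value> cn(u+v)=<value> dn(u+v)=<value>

sn(u+v)=-0.99999633 cn(u+v)=-0.00270740 dn(u+v)=0.46279803

m = k² = 0.785823742089
D = 1 − m·sn²u·sn²v = 0.9144366400139398
sn(u+v) = (sn u·cn v·dn v + sn v·cn u·dn u)/D = -0.9144332885806094/0.9144366400139398 = -0.999996334974799
cn(u+v) = (cn u·cn v − sn u·sn v·dn u·dn v)/D = -0.002475749509868905/0.9144366400139398 = -0.002707404101645757
dn(u+v) = (dn u·dn v − m·sn u·sn v·cn u·cn v)/D = 0.4231994769969141/0.9144366400139398 = 0.4627980315732567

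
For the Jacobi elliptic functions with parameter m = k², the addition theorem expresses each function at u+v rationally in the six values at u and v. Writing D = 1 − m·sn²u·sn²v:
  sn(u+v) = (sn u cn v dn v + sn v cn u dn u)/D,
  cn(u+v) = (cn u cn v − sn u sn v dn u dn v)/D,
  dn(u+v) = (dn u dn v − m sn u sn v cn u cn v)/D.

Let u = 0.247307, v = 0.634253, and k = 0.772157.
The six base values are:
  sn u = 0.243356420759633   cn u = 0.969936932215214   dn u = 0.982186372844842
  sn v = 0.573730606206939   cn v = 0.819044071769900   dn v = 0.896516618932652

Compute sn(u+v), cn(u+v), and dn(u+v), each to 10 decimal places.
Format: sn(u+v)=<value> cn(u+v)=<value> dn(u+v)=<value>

m = k² = 0.596226432649
D = 1 − m·sn²u·sn²v = 0.9883771433634517
sn(u+v) = (sn u·cn v·dn v + sn v·cn u·dn u)/D = 0.725262896392616/0.9883771433634517 = 0.7337916515597914
cn(u+v) = (cn u·cn v − sn u·sn v·dn u·dn v)/D = 0.6714783009446328/0.9883771433634517 = 0.6793745742233467
dn(u+v) = (dn u·dn v − m·sn u·sn v·cn u·cn v)/D = 0.8144142289251181/0.9883771433634517 = 0.8239913624000479

sn(u+v)=0.7337916516 cn(u+v)=0.6793745742 dn(u+v)=0.8239913624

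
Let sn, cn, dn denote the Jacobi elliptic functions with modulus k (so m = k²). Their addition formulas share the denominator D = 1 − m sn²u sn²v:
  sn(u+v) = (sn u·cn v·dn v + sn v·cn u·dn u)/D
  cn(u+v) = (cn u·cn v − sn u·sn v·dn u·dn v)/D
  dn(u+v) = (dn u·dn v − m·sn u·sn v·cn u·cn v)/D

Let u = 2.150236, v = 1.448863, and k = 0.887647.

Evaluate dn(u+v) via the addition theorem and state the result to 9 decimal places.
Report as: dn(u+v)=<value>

dn(u+v)=0.775861847

sn u = 0.9993140979378097, cn u = 0.03703152255500287, dn u = 0.4616961130074229
sn v = 0.9253774153665867, cn v = 0.379047014405147, dn v = 0.5703403353367914
m = k² = 0.787917196609
D = 1 − m·sn²u·sn²v = 0.3262133532557951
dn(u+v) = (dn u·dn v − m·sn u·sn v·cn u·cn v)/D = 0.2530964948062686/0.3262133532557951 = 0.7758618471016634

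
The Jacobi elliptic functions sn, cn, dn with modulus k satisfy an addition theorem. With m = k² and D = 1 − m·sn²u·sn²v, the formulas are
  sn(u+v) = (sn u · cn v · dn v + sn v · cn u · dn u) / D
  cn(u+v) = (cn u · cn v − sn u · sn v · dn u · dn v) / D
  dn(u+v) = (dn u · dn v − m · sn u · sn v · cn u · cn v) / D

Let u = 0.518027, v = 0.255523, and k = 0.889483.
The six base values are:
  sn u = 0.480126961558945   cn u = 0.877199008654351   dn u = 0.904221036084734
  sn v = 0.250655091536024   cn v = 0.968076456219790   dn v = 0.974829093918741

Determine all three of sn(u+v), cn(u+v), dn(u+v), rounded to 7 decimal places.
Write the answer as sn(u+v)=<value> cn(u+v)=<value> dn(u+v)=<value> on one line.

m = k² = 0.791180007289
D = 1 − m·sn²u·sn²v = 0.9885411626503503
sn(u+v) = (sn u·cn v·dn v + sn v·cn u·dn u)/D = 0.6519152360109066/0.9885411626503503 = 0.65947201860879
cn(u+v) = (cn u·cn v − sn u·sn v·dn u·dn v)/D = 0.7431151696143406/0.9885411626503503 = 0.7517291112309326
dn(u+v) = (dn u·dn v − m·sn u·sn v·cn u·cn v)/D = 0.8006043277742149/0.9885411626503503 = 0.8098846644157304

sn(u+v)=0.6594720 cn(u+v)=0.7517291 dn(u+v)=0.8098847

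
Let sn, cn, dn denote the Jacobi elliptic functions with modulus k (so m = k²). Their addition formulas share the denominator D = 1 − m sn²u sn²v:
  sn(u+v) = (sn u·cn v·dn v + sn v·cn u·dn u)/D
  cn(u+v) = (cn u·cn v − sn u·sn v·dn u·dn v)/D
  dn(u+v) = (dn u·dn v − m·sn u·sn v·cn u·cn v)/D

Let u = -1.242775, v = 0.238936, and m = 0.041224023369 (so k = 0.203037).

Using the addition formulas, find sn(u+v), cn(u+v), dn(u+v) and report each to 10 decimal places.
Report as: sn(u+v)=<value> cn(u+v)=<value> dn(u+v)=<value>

sn(u+v)=-0.8404783572 cn(u+v)=0.5418451172 dn(u+v)=0.9853320204

sn u = -0.9435231598285024, cn u = 0.3313065753456128, dn u = 0.9814789311361355
sn v = 0.2365789717472852, cn v = 0.9716122632650317, dn v = 0.99884568752868
m = k² = 0.041224023369
D = 1 − m·sn²u·sn²v = 0.9979459652573361
sn(u+v) = (sn u·cn v·dn v + sn v·cn u·dn u)/D = -0.838751985458937/0.9979459652573361 = -0.8404783572050934
cn(u+v) = (cn u·cn v − sn u·sn v·dn u·dn v)/D = 0.5407321485375984/0.9979459652573361 = 0.5418451172335389
dn(u+v) = (dn u·dn v − m·sn u·sn v·cn u·cn v)/D = 0.9833081141837333/0.9979459652573361 = 0.9853320203866667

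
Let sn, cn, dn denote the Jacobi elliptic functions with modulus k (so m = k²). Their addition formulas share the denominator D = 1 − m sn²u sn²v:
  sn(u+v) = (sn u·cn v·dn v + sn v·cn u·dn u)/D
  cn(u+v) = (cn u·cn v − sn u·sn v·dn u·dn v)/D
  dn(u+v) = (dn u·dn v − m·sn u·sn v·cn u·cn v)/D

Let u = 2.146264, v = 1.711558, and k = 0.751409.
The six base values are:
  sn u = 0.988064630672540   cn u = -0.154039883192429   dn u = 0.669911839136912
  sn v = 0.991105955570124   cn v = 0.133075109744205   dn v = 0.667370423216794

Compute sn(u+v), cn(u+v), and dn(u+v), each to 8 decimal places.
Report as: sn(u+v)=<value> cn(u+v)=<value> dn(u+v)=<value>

m = k² = 0.564615485281
D = 1 − m·sn²u·sn²v = 0.4585433856806425
sn(u+v) = (sn u·cn v·dn v + sn v·cn u·dn u)/D = -0.01452492958768211/0.4585433856806425 = -0.0316762383697279
cn(u+v) = (cn u·cn v − sn u·sn v·dn u·dn v)/D = -0.4583132803791958/0.4585433856806425 = -0.999498182050745
dn(u+v) = (dn u·dn v − m·sn u·sn v·cn u·cn v)/D = 0.4584134788610391/0.4585433856806425 = 0.9997166967757901

sn(u+v)=-0.03167624 cn(u+v)=-0.99949818 dn(u+v)=0.99971670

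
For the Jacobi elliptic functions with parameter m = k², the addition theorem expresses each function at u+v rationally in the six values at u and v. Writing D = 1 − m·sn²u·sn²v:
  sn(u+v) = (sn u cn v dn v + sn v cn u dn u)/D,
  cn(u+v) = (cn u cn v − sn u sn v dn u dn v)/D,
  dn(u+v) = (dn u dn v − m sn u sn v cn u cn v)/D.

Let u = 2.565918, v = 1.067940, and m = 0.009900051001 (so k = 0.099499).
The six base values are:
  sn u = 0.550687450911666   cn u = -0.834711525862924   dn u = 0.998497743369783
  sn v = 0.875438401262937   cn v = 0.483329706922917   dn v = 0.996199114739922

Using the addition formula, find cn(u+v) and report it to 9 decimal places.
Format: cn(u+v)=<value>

m = k² = 0.009900051001
D = 1 − m·sn²u·sn²v = 0.9976990934634955
cn(u+v) = (cn u·cn v − sn u·sn v·dn u·dn v)/D = -0.8829799642133876/0.9976990934634955 = -0.8850163040122023

cn(u+v)=-0.885016304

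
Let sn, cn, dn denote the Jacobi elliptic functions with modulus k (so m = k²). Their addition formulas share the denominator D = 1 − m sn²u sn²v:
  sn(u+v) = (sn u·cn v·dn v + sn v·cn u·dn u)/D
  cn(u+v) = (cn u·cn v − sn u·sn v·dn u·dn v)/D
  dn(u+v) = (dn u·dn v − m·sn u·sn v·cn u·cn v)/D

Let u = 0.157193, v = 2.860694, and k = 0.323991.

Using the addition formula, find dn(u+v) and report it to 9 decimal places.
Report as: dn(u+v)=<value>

dn(u+v)=0.997689970

sn u = 0.1564796585928851, cn u = 0.9876811815796908, dn u = 0.9987140294838125
sn v = 0.3595110940192668, cn v = -0.9331408110660845, dn v = 0.9931932298987558
m = k² = 0.104970168081
D = 1 − m·sn²u·sn²v = 0.9996677949227289
dn(u+v) = (dn u·dn v − m·sn u·sn v·cn u·cn v)/D = 0.9973585327944903/0.9996677949227289 = 0.9976899704682223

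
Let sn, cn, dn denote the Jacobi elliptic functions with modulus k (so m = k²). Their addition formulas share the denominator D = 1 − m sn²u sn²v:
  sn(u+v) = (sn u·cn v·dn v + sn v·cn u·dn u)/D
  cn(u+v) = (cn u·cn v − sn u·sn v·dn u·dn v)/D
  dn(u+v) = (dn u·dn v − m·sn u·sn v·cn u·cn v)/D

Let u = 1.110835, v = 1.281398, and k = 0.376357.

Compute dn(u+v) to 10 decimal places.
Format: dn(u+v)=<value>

dn(u+v)=0.9586737817

sn u = 0.8845889507511857, cn u = 0.4663715130761274, dn u = 0.9429546359544736
sn v = 0.9476085514117604, cn v = 0.3194339263311039, dn v = 0.9342422298787432
m = k² = 0.141644591449
D = 1 − m·sn²u·sn²v = 0.9004729895092601
dn(u+v) = (dn u·dn v − m·sn u·sn v·cn u·cn v)/D = 0.8632598461608362/0.9004729895092601 = 0.9586737816881055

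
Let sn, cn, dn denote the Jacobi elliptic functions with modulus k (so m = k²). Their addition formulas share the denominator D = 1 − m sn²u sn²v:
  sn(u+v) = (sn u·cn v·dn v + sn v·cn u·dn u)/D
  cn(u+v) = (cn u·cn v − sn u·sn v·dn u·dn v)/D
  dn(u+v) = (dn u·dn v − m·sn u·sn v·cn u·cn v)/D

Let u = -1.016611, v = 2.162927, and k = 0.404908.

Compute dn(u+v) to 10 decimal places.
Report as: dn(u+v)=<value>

dn(u+v)=0.9315844604

sn u = -0.8378498360024783, cn u = 0.5459007714874749, dn u = 0.9406954936100928
sn v = 0.8870889586290824, cn v = -0.4615985046318609, dn v = 0.9332646802435289
m = k² = 0.163950488464
D = 1 − m·sn²u·sn²v = 0.909431027578259
dn(u+v) = (dn u·dn v − m·sn u·sn v·cn u·cn v)/D = 0.8472118130596179/0.909431027578259 = 0.9315844603583344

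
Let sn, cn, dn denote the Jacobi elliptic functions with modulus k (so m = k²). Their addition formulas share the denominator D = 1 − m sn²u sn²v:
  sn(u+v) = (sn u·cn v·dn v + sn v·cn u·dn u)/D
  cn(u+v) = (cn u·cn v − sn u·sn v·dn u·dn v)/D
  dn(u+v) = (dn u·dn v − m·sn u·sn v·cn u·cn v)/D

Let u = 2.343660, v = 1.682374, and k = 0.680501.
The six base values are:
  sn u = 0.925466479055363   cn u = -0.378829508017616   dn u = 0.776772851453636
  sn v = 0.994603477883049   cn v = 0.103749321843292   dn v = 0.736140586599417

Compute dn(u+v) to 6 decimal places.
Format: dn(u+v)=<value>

m = k² = 0.463081611001
D = 1 − m·sn²u·sn²v = 0.6076452917931566
dn(u+v) = (dn u·dn v − m·sn u·sn v·cn u·cn v)/D = 0.5885672030596045/0.6076452917931566 = 0.9686032476656688

dn(u+v)=0.968603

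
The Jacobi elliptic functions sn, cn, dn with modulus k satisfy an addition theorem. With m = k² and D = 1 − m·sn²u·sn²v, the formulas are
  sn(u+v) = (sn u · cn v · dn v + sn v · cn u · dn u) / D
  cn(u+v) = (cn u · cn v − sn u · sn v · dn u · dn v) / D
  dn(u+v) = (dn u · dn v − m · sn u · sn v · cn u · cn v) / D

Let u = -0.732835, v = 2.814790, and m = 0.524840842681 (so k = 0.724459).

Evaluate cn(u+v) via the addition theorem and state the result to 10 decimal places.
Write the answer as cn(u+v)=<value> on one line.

cn(u+v)=-0.1422103365

sn u = -0.6458812281279098, cn u = 0.7634379078562859, dn u = 0.883773755001563
sn v = 0.7687378059057871, cn v = -0.639564059161517, dn v = 0.8305667961044505
m = k² = 0.524840842681
D = 1 − m·sn²u·sn²v = 0.8706133618868411
cn(u+v) = (cn u·cn v − sn u·sn v·dn u·dn v)/D = -0.1238102191661098/0.8706133618868411 = -0.1422103365123888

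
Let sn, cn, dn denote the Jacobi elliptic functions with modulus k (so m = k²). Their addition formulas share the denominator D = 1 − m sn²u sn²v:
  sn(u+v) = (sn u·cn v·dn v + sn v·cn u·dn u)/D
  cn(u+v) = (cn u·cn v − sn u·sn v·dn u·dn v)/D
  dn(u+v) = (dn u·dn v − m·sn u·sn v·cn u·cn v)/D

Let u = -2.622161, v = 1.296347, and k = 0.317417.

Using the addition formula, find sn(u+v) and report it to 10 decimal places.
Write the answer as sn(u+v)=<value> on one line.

sn(u+v)=-0.9631033152

sn u = -0.5646120664444359, cn u = -0.8253564166015455, dn u = 0.983809483110463
sn v = 0.9551709679516015, cn v = 0.2960547617965309, dn v = 0.9529309198169575
m = k² = 0.100753551889
D = 1 − m·sn²u·sn²v = 0.970696270041445
sn(u+v) = (sn u·cn v·dn v + sn v·cn u·dn u)/D = -0.9348807957228273/0.970696270041445 = -0.9631033151934451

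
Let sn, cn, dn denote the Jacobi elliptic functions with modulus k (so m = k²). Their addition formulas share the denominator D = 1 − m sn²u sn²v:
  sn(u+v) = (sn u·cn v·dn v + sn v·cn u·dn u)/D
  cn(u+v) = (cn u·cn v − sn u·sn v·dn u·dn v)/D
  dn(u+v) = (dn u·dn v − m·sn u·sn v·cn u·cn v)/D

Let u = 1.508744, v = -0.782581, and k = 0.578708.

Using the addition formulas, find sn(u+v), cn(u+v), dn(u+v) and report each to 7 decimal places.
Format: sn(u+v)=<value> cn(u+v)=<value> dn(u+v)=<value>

sn(u+v)=0.6495814 cn(u+v)=0.7602920 dn(u+v)=0.9266529

sn u = 0.9829452785243829, cn u = 0.1838982855456336, dn u = 0.8224493861180121
sn v = -0.6882320016041684, cn v = 0.7254906698007356, dn v = 0.9172615591421963
m = k² = 0.334902949264
D = 1 − m·sn²u·sn²v = 0.8467334508029672
sn(u+v) = (sn u·cn v·dn v + sn v·cn u·dn u)/D = 0.5500223401562933/0.8467334508029672 = 0.6495814469532304
cn(u+v) = (cn u·cn v − sn u·sn v·dn u·dn v)/D = 0.6437646790852194/0.8467334508029672 = 0.7602920121730515
dn(u+v) = (dn u·dn v − m·sn u·sn v·cn u·cn v)/D = 0.7846280420852571/0.8467334508029672 = 0.9266529405932708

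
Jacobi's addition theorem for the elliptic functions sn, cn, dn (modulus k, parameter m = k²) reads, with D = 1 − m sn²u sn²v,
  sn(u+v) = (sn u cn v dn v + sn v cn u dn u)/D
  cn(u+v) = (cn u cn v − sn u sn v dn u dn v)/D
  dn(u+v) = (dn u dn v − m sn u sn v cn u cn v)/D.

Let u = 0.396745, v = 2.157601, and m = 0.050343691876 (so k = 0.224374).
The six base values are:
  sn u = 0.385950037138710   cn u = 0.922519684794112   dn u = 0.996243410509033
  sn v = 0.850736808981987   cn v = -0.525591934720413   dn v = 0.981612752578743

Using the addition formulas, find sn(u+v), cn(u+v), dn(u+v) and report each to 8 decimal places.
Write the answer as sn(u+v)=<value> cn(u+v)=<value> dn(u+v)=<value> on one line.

sn(u+v)=0.58593099 cn(u+v)=-0.81036095 dn(u+v)=0.99132046

m = k² = 0.050343691876
D = 1 − m·sn²u·sn²v = 0.9945725268629397
sn(u+v) = (sn u·cn v·dn v + sn v·cn u·dn u)/D = 0.582750868200292/0.9945725268629397 = 0.5859309929245611
cn(u+v) = (cn u·cn v − sn u·sn v·dn u·dn v)/D = -0.8059627390905481/0.9945725268629397 = -0.8103609513855156
dn(u+v) = (dn u·dn v − m·sn u·sn v·cn u·cn v)/D = 0.9859400920948518/0.9945725268629397 = 0.991320457246777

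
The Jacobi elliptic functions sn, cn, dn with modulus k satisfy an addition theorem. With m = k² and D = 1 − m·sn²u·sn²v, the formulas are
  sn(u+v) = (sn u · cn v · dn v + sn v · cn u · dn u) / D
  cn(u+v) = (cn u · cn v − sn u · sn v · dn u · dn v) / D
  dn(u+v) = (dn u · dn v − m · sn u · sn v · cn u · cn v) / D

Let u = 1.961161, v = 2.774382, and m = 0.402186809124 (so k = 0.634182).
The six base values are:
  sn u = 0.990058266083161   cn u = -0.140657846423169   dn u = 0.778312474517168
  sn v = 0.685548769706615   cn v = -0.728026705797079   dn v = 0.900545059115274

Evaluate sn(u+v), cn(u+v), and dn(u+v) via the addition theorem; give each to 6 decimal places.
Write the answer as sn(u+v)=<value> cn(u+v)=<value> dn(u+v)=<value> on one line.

sn(u+v)=-0.888836 cn(u+v)=-0.458224 dn(u+v)=0.825990

m = k² = 0.402186809124
D = 1 − m·sn²u·sn²v = 0.8147210664465764
sn(u+v) = (sn u·cn v·dn v + sn v·cn u·dn u)/D = -0.7241538149286092/0.8147210664465764 = -0.8888364923310769
cn(u+v) = (cn u·cn v − sn u·sn v·dn u·dn v)/D = -0.3733251510897549/0.8147210664465764 = -0.4582244972724477
dn(u+v) = (dn u·dn v − m·sn u·sn v·cn u·cn v)/D = 0.6729518237404161/0.8147210664465764 = 0.8259904542244257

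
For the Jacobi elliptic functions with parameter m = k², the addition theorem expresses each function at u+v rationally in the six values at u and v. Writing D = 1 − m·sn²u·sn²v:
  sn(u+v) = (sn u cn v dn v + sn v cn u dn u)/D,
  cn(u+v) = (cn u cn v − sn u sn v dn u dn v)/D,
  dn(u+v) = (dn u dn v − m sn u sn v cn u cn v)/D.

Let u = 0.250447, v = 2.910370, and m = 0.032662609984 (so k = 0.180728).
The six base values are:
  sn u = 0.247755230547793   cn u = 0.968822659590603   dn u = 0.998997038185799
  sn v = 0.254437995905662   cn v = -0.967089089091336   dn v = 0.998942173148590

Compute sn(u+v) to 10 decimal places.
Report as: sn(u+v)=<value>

sn(u+v)=0.0069110341

m = k² = 0.032662609984
D = 1 − m·sn²u·sn²v = 0.9998702042472636
sn(u+v) = (sn u·cn v·dn v + sn v·cn u·dn u)/D = 0.006910137041007753/0.9998702042472636 = 0.00691103406387626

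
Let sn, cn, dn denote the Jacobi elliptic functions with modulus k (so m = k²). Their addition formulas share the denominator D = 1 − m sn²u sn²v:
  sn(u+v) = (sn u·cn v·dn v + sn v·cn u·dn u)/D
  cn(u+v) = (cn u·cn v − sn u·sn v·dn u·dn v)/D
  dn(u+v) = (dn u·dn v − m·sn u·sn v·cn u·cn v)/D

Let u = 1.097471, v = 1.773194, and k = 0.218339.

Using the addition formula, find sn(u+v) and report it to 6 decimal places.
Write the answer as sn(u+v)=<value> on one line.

sn(u+v)=0.304275

sn u = 0.8862705489734322, cn u = 0.4631679112614896, dn u = 0.9810988106801677
sn v = 0.9840603110406466, cn v = -0.1778350478240605, dn v = 0.9766451351531544
m = k² = 0.047671918921
D = 1 − m·sn²u·sn²v = 0.9637390897465832
sn(u+v) = (sn u·cn v·dn v + sn v·cn u·dn u)/D = 0.2932412712241293/0.9637390897465832 = 0.3042745431247762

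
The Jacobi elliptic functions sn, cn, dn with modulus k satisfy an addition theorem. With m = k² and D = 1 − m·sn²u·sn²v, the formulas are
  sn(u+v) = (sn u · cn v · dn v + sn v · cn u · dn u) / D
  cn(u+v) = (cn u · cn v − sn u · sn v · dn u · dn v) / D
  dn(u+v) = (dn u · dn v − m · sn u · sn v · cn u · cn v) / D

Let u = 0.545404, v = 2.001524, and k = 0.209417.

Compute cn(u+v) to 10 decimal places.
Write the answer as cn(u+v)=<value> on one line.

cn(u+v)=-0.8090288810

sn u = 0.517808502619552, cn u = 0.8554965544143924, dn u = 0.9941032245954584
sn v = 0.9193402342068641, cn v = -0.3934635100850754, dn v = 0.9812919758806387
m = k² = 0.043855479889
D = 1 − m·sn²u·sn²v = 0.9900616392574904
cn(u+v) = (cn u·cn v − sn u·sn v·dn u·dn v)/D = -0.8009884601406184/0.9900616392574904 = -0.8090288810112167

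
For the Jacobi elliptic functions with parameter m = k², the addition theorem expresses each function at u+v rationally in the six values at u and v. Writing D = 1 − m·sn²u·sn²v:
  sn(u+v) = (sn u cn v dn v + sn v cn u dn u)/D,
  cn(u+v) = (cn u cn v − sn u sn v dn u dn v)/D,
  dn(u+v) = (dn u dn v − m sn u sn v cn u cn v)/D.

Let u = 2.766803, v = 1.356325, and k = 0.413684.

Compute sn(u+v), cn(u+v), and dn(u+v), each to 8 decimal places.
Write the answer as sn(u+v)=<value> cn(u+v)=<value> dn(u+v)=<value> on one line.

sn u = 0.4969092633706693, cn u = -0.867802502863652, dn u = 0.9786437982059008
sn v = 0.9654169407169887, cn v = 0.2607108179125873, dn v = 0.916786550502796
m = k² = 0.171134451856
D = 1 − m·sn²u·sn²v = 0.9606158510989259
sn(u+v) = (sn u·cn v·dn v + sn v·cn u·dn u)/D = -0.7011298490522521/0.9606158510989259 = -0.7298753692750054
cn(u+v) = (cn u·cn v − sn u·sn v·dn u·dn v)/D = -0.6566580146091875/0.9606158510989259 = -0.6835802405904332
dn(u+v) = (dn u·dn v − m·sn u·sn v·cn u·cn v)/D = 0.9157816415348898/0.9606158510989259 = 0.9533276392298267

sn(u+v)=-0.72987537 cn(u+v)=-0.68358024 dn(u+v)=0.95332764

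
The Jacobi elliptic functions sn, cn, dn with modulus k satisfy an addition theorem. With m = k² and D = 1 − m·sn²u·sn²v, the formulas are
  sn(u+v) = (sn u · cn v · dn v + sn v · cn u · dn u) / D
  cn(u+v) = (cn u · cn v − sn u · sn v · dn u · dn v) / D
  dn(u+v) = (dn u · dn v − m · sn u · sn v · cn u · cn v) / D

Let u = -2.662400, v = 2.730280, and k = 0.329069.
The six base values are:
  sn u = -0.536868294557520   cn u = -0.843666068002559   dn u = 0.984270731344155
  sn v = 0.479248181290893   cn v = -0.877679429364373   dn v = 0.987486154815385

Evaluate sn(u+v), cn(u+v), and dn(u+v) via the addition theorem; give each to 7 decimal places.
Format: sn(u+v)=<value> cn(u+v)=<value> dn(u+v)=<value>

sn(u+v)=0.0678223 cn(u+v)=0.9976974 dn(u+v)=0.9997509

m = k² = 0.108286406761
D = 1 − m·sn²u·sn²v = 0.9928314651062433
sn(u+v) = (sn u·cn v·dn v + sn v·cn u·dn u)/D = 0.06733607093950989/0.9928314651062433 = 0.06782225715650967
cn(u+v) = (cn u·cn v − sn u·sn v·dn u·dn v)/D = 0.990545391012163/0.9928314651062433 = 0.9976974197792617
dn(u+v) = (dn u·dn v − m·sn u·sn v·cn u·cn v)/D = 0.9925841685611641/0.9928314651062433 = 0.9997509179012042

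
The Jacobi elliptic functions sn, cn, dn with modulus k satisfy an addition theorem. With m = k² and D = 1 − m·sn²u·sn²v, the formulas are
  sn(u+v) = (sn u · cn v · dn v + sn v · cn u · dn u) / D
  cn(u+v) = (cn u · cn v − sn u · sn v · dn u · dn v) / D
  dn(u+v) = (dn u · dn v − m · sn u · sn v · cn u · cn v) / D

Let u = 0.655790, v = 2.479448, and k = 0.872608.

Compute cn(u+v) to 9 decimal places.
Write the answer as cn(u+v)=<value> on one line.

cn(u+v)=-0.498061119

sn u = 0.5837258293403809, cn u = 0.8119508335859287, dn u = 0.8605512711204234
sn v = 0.9888958840107023, cn v = -0.1486099949084569, dn v = 0.505343182559686
m = k² = 0.761444721664
D = 1 − m·sn²u·sn²v = 0.7462784588109261
cn(u+v) = (cn u·cn v − sn u·sn v·dn u·dn v)/D = -0.3716922842304413/0.7462784588109261 = -0.4980611189322988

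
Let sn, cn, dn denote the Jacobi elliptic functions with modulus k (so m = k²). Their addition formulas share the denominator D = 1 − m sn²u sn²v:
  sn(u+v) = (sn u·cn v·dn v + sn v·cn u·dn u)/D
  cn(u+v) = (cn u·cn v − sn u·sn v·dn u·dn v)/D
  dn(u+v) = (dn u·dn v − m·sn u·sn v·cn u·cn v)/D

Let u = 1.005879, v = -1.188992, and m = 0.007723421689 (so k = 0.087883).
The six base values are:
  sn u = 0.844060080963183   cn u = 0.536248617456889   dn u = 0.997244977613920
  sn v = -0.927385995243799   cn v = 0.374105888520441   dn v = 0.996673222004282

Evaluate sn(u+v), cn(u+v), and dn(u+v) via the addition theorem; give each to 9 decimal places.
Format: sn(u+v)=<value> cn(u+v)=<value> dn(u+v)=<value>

m = k² = 0.007723421689
D = 1 − m·sn²u·sn²v = 0.9952676426006349
sn(u+v) = (sn u·cn v·dn v + sn v·cn u·dn u)/D = -0.1812220020796267/0.9952676426006349 = -0.1820836871638803
cn(u+v) = (cn u·cn v − sn u·sn v·dn u·dn v)/D = 0.978629790252717/0.9952676426006349 = 0.9832830370085747
dn(u+v) = (dn u·dn v − m·sn u·sn v·cn u·cn v)/D = 0.9951402073669562/0.9952676426006349 = 0.9998719588297418

sn(u+v)=-0.182083687 cn(u+v)=0.983283037 dn(u+v)=0.999871959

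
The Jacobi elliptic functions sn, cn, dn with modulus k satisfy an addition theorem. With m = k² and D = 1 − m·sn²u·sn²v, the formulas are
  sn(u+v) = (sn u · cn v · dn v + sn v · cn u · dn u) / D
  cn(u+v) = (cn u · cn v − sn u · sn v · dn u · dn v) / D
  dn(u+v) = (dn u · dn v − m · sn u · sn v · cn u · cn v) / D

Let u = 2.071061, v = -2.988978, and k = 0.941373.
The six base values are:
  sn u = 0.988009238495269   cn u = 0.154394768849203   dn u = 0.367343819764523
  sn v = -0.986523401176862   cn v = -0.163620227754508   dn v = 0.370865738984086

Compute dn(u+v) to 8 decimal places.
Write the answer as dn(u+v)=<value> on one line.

dn(u+v)=0.72368478

m = k² = 0.886183125129
D = 1 − m·sn²u·sn²v = 0.1581004643154379
dn(u+v) = (dn u·dn v − m·sn u·sn v·cn u·cn v)/D = 0.1144149004932795/0.1581004643154379 = 0.7236847847897641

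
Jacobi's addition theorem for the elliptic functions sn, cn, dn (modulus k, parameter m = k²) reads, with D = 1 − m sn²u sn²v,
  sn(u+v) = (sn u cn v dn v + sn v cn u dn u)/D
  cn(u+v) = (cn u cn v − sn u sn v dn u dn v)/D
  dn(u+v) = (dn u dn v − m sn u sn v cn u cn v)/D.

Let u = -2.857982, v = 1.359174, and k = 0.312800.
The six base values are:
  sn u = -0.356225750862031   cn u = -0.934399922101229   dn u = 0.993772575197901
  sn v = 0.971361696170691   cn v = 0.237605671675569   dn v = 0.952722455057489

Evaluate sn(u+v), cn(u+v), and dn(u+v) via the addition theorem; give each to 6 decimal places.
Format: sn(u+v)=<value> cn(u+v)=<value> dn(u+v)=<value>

sn(u+v)=-0.994276 cn(u+v)=0.106845 dn(u+v)=0.950407

m = k² = 0.09784384
D = 1 − m·sn²u·sn²v = 0.9882848984467163
sn(u+v) = (sn u·cn v·dn v + sn v·cn u·dn u)/D = -0.9826276594452597/0.9882848984467163 = -0.9942757002455991
cn(u+v) = (cn u·cn v − sn u·sn v·dn u·dn v)/D = 0.1055931976548074/0.9882848984467163 = 0.1068448964673728
dn(u+v) = (dn u·dn v − m·sn u·sn v·cn u·cn v)/D = 0.9392727103566731/0.9882848984467163 = 0.9504068228027408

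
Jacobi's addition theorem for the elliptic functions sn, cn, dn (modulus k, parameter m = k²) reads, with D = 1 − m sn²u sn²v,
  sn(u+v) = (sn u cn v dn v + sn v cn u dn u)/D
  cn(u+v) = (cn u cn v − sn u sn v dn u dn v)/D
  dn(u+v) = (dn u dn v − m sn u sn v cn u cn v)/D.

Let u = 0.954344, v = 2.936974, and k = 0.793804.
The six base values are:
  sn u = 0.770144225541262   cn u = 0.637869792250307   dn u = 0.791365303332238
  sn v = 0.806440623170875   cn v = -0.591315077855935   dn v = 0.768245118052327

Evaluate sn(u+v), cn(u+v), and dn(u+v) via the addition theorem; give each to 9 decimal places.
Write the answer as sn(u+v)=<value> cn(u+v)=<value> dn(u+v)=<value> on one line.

sn(u+v)=0.075599708 cn(u+v)=-0.997138247 dn(u+v)=0.998197695

m = k² = 0.630124790416
D = 1 − m·sn²u·sn²v = 0.7569388848758872
sn(u+v) = (sn u·cn v·dn v + sn v·cn u·dn u)/D = 0.05722435890548874/0.7569388848758872 = 0.07559970831049542
cn(u+v) = (cn u·cn v − sn u·sn v·dn u·dn v)/D = -0.754772712930858/0.7569388848758872 = -0.9971382472372464
dn(u+v) = (dn u·dn v − m·sn u·sn v·cn u·cn v)/D = 0.7555746499361951/0.7569388848758872 = 0.9981976947320974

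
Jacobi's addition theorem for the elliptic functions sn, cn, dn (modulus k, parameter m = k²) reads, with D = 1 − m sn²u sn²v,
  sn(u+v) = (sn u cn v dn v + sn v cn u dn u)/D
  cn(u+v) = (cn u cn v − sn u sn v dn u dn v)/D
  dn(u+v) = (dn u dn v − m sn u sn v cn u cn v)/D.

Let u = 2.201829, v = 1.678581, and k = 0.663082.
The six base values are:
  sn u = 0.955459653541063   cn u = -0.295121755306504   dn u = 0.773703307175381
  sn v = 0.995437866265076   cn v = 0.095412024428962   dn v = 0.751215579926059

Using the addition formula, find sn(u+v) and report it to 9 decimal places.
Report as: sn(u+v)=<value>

sn(u+v)=-0.263689375

m = k² = 0.439677738724
D = 1 − m·sn²u·sn²v = 0.6022707811259218
sn(u+v) = (sn u·cn v·dn v + sn v·cn u·dn u)/D = -0.1588124056742757/0.6022707811259218 = -0.263689374698507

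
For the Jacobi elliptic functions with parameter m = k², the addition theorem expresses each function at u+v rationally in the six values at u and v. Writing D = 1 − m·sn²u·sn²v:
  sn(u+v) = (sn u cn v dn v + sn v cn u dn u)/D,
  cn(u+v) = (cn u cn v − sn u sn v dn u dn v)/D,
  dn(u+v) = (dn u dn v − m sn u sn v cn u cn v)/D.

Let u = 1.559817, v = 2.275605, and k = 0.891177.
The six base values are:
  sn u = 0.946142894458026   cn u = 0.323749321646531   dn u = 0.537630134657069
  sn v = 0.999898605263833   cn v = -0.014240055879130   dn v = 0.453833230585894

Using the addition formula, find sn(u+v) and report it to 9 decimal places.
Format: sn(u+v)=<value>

sn(u+v)=0.580673603

m = k² = 0.794196445329
D = 1 − m·sn²u·sn²v = 0.2891903283358618
sn(u+v) = (sn u·cn v·dn v + sn v·cn u·dn u)/D = 0.1679251898245188/0.2891903283358618 = 0.5806736027129258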